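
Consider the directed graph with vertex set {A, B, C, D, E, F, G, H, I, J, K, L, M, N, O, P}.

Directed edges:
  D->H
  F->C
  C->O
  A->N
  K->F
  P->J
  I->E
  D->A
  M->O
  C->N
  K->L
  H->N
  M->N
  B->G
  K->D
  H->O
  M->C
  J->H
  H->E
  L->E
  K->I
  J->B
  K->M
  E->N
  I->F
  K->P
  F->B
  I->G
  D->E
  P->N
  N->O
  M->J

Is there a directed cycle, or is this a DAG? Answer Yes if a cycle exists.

No

DFS with white/gray/black marking, starting from L:
L gray
  E gray
    N gray
      O gray
      O black
    N black
  E black
L black
A gray
  A→N: N black — skip
A black
B gray
  G gray
  G black
B black
C gray
  C→N: N black — skip
  C→O: O black — skip
C black
D gray
  D→E: E black — skip
  H gray
    H→E: E black — skip
    H→N: N black — skip
    H→O: O black — skip
  H black
  D→A: A black — skip
D black
F gray
  F→C: C black — skip
  F→B: B black — skip
F black
I gray
  I→G: G black — skip
  I→E: E black — skip
  I→F: F black — skip
I black
J gray
  J→H: H black — skip
  J→B: B black — skip
J black
K gray
  K→I: I black — skip
  K→L: L black — skip
  K→F: F black — skip
  K→D: D black — skip
  P gray
    P→N: N black — skip
    P→J: J black — skip
  P black
  M gray
    M→J: J black — skip
    M→N: N black — skip
    M→O: O black — skip
    M→C: C black — skip
  M black
K black
Every edge goes to a white or black vertex — no back edge, so the graph is acyclic.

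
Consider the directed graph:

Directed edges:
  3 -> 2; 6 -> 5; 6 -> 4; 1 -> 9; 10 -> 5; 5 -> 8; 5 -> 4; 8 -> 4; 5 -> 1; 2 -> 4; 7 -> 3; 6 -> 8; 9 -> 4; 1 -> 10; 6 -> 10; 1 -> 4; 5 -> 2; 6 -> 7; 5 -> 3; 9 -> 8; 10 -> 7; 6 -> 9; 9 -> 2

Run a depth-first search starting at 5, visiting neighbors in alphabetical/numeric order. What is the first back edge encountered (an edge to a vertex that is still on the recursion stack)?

DFS from 5 (visiting neighbors in alphabetical/numeric order); mark gray on enter, black on exit:
5 gray
  1 gray
    4 gray
    4 black
    9 gray
      2 gray
        2→4: 4 black — skip
      2 black
      9→4: 4 black — skip
      8 gray
        8→4: 4 black — skip
      8 black
    9 black
    10 gray
      10→5: 5 is gray → back edge
First back edge: 10 → 5.

10→5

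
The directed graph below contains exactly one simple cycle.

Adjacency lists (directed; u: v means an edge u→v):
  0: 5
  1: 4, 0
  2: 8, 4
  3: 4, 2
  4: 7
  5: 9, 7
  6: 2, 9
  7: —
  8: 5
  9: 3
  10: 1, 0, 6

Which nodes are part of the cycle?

DFS with gray/black marking from 9:
9 gray
  3 gray
    4 gray
      7 gray
      7 black
    4 black
    2 gray
      8 gray
        5 gray
          5→9: 9 is gray → back edge
Back edge closes the cycle 9 → 3 → 2 → 8 → 5 → 9; its vertices are {2, 3, 5, 8, 9}.

2, 3, 5, 8, 9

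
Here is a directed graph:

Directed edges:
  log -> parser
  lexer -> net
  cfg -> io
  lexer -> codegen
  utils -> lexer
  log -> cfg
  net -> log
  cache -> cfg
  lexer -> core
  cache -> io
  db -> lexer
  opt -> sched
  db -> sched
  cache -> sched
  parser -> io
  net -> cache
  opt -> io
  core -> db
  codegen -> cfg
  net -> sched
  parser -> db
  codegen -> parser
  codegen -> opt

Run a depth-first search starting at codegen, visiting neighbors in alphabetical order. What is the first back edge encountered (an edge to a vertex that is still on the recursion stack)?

lexer->codegen

DFS from codegen (visiting neighbors in alphabetical order); mark gray on enter, black on exit:
codegen gray
  cfg gray
    io gray
    io black
  cfg black
  opt gray
    opt→io: io black — skip
    sched gray
    sched black
  opt black
  parser gray
    db gray
      lexer gray
        lexer→codegen: codegen is gray → back edge
First back edge: lexer → codegen.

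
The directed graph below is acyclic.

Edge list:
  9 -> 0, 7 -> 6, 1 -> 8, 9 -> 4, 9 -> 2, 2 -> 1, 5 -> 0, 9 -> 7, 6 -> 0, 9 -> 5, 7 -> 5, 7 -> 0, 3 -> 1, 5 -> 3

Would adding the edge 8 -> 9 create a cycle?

Adding 8→9 creates a cycle iff 9 can already reach 8.
Path from 9: 9 → 2 → 1 → 8.
So 9 → … → 8 → 9 is a cycle.

Yes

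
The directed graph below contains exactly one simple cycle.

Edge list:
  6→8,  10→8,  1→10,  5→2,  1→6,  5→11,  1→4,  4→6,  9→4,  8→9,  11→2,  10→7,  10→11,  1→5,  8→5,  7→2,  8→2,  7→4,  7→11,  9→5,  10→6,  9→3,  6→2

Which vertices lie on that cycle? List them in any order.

4, 6, 8, 9

DFS with gray/black marking from 8:
8 gray
  2 gray
  2 black
  9 gray
    5 gray
      11 gray
        11→2: 2 black — skip
      11 black
      5→2: 2 black — skip
    5 black
    4 gray
      6 gray
        6→8: 8 is gray → back edge
Back edge closes the cycle 8 → 9 → 4 → 6 → 8; its vertices are {4, 6, 8, 9}.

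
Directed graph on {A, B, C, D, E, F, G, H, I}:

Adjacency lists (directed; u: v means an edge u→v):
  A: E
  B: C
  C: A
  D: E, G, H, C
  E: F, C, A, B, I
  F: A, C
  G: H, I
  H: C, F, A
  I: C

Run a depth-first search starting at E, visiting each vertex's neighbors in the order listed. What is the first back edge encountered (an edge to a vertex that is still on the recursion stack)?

A->E

DFS from E (visiting each vertex's neighbors in the order listed); mark gray on enter, black on exit:
E gray
  F gray
    A gray
      A→E: E is gray → back edge
First back edge: A → E.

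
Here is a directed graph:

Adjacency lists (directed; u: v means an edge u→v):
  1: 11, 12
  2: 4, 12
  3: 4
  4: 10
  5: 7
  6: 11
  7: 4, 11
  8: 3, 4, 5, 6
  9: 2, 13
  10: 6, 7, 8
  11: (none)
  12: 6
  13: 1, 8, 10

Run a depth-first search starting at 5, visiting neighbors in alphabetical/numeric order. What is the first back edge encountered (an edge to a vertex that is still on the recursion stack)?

DFS from 5 (visiting neighbors in alphabetical/numeric order); mark gray on enter, black on exit:
5 gray
  7 gray
    4 gray
      10 gray
        6 gray
          11 gray
          11 black
        6 black
        10→7: 7 is gray → back edge
First back edge: 10 → 7.

10→7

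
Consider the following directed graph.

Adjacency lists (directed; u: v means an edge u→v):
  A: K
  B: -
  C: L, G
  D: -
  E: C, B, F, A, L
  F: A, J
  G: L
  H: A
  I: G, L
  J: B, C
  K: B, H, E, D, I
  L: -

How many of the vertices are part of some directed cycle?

5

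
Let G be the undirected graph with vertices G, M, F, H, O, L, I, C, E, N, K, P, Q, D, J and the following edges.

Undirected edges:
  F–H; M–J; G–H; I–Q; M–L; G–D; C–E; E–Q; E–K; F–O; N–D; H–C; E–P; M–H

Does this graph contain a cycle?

DFS, tracking each vertex's parent; an edge to a visited non-parent vertex closes a cycle.
Start from M:
visit M (parent –)
  visit L (parent M)
    L–M: parent, skip
  visit H (parent M)
    visit C (parent H)
      visit E (parent C)
        E–C: parent, skip
        visit K (parent E)
          K–E: parent, skip
        visit P (parent E)
          P–E: parent, skip
        visit Q (parent E)
          visit I (parent Q)
            I–Q: parent, skip
          Q–E: parent, skip
      C–H: parent, skip
    visit G (parent H)
      G–H: parent, skip
      visit D (parent G)
        D–G: parent, skip
        visit N (parent D)
          N–D: parent, skip
    visit F (parent H)
      visit O (parent F)
        O–F: parent, skip
      F–H: parent, skip
    H–M: parent, skip
  visit J (parent M)
    J–M: parent, skip
No non-parent visited neighbor found — the graph is a forest.

No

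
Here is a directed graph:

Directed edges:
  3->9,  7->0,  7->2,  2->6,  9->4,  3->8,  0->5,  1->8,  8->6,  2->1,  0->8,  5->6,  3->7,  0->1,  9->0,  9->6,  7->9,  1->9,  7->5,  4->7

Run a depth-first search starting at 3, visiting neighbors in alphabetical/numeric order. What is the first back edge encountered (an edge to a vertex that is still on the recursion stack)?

9→0

DFS from 3 (visiting neighbors in alphabetical/numeric order); mark gray on enter, black on exit:
3 gray
  7 gray
    0 gray
      1 gray
        8 gray
          6 gray
          6 black
        8 black
        9 gray
          9→0: 0 is gray → back edge
First back edge: 9 → 0.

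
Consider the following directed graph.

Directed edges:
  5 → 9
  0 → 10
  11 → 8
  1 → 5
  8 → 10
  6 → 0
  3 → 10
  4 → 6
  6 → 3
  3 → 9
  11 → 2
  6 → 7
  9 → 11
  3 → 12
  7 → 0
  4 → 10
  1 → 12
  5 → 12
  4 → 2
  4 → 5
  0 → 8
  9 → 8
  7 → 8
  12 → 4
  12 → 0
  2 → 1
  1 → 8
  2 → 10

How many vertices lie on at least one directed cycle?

9

A vertex is on a directed cycle iff it belongs to a strongly connected component of size ≥ 2 (or has a self-loop).
The vertices on cycles are {1, 2, 3, 4, 5, 6, 9, 11, 12} — 9 in total.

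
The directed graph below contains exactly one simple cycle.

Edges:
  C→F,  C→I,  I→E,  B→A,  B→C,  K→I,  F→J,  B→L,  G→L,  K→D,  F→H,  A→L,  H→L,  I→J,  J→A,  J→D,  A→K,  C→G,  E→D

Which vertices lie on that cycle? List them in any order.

DFS with gray/black marking from I:
I gray
  J gray
    D gray
    D black
    A gray
      L gray
      L black
      K gray
        K→I: I is gray → back edge
Back edge closes the cycle I → J → A → K → I; its vertices are {A, I, J, K}.

A, I, J, K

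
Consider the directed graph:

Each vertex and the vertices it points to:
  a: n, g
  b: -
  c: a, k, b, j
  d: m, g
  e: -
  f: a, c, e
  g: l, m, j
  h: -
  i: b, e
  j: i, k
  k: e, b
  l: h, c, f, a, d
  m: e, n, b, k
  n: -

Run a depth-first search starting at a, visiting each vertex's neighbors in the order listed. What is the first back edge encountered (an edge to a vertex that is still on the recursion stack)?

c->a

DFS from a (visiting each vertex's neighbors in the order listed); mark gray on enter, black on exit:
a gray
  n gray
  n black
  g gray
    l gray
      h gray
      h black
      c gray
        c→a: a is gray → back edge
First back edge: c → a.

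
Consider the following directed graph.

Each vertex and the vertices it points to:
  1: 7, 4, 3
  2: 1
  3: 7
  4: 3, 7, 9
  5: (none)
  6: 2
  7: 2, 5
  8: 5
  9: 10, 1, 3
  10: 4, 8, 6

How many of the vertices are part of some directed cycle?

8

A vertex is on a directed cycle iff it belongs to a strongly connected component of size ≥ 2 (or has a self-loop).
The vertices on cycles are {1, 2, 3, 4, 6, 7, 9, 10} — 8 in total.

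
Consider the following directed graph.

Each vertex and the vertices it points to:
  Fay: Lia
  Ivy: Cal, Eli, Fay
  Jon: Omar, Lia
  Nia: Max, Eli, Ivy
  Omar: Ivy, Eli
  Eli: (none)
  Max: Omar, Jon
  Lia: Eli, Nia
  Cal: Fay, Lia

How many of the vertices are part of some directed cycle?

8

A vertex is on a directed cycle iff it belongs to a strongly connected component of size ≥ 2 (or has a self-loop).
The vertices on cycles are {Cal, Fay, Ivy, Jon, Lia, Max, Nia, Omar} — 8 in total.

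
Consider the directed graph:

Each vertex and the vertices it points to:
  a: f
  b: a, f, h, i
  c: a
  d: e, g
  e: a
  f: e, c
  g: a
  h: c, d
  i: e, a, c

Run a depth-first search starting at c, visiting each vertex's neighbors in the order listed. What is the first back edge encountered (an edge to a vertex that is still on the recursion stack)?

e->a

DFS from c (visiting each vertex's neighbors in the order listed); mark gray on enter, black on exit:
c gray
  a gray
    f gray
      e gray
        e→a: a is gray → back edge
First back edge: e → a.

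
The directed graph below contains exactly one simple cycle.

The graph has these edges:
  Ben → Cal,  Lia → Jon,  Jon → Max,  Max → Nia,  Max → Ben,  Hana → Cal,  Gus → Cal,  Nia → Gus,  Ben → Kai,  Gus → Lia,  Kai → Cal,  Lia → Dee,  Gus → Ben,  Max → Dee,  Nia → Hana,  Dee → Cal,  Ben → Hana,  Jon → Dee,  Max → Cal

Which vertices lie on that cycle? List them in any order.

Gus, Jon, Lia, Max, Nia

DFS with gray/black marking from Max:
Max gray
  Cal gray
  Cal black
  Dee gray
    Dee→Cal: Cal black — skip
  Dee black
  Nia gray
    Gus gray
      Lia gray
        Lia→Dee: Dee black — skip
        Jon gray
          Jon→Max: Max is gray → back edge
Back edge closes the cycle Max → Nia → Gus → Lia → Jon → Max; its vertices are {Gus, Jon, Lia, Max, Nia}.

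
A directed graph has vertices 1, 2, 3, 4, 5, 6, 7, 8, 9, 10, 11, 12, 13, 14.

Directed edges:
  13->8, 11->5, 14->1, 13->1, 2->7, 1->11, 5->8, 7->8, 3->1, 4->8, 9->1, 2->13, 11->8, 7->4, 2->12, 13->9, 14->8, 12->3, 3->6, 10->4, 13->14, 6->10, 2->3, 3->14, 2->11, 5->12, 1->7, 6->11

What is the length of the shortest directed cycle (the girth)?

5

For each vertex v, BFS finds the shortest path from v back to v.
The shortest such closed walk is 12 → 3 → 1 → 11 → 5 → 12, length 5.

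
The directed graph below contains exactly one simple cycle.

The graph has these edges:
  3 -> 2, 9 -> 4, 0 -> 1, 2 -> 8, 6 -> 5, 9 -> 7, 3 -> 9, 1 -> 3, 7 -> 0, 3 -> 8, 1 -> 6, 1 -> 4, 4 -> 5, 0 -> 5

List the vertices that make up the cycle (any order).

0, 1, 3, 7, 9

DFS with gray/black marking from 1:
1 gray
  4 gray
    5 gray
    5 black
  4 black
  6 gray
    6→5: 5 black — skip
  6 black
  3 gray
    2 gray
      8 gray
      8 black
    2 black
    9 gray
      9→4: 4 black — skip
      7 gray
        0 gray
          0→1: 1 is gray → back edge
Back edge closes the cycle 1 → 3 → 9 → 7 → 0 → 1; its vertices are {0, 1, 3, 7, 9}.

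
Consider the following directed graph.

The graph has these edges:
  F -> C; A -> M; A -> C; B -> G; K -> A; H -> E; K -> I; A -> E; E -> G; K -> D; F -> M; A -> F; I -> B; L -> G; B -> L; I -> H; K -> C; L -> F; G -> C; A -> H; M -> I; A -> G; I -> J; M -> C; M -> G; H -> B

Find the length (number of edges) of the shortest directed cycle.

For each vertex v, BFS finds the shortest path from v back to v.
The shortest such closed walk is M → I → B → L → F → M, length 5.

5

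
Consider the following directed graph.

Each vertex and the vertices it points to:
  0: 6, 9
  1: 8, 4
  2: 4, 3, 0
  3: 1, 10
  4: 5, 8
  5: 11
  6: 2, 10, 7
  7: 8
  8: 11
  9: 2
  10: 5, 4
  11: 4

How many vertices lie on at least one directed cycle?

8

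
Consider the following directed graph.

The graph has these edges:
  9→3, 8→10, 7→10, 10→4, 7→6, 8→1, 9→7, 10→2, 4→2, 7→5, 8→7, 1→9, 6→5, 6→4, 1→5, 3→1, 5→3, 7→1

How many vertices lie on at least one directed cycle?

6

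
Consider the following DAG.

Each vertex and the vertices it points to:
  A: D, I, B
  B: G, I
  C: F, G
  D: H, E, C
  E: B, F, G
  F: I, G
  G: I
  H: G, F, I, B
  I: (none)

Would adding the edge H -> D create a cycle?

Adding H→D creates a cycle iff D can already reach H.
Path from D: D → H.
So D → … → H → D is a cycle.

Yes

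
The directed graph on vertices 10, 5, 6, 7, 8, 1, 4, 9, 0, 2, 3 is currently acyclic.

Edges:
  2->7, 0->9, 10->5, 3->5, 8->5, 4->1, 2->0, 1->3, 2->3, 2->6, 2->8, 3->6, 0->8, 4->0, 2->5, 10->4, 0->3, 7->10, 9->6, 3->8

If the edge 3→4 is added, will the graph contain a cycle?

Yes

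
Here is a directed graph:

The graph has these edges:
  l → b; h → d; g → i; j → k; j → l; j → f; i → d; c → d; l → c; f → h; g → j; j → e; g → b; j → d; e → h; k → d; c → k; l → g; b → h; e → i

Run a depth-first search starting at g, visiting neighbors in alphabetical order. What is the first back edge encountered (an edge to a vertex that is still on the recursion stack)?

l→g

DFS from g (visiting neighbors in alphabetical order); mark gray on enter, black on exit:
g gray
  b gray
    h gray
      d gray
      d black
    h black
  b black
  i gray
    i→d: d black — skip
  i black
  j gray
    j→d: d black — skip
    e gray
      e→h: h black — skip
      e→i: i black — skip
    e black
    f gray
      f→h: h black — skip
    f black
    k gray
      k→d: d black — skip
    k black
    l gray
      l→b: b black — skip
      c gray
        c→d: d black — skip
        c→k: k black — skip
      c black
      l→g: g is gray → back edge
First back edge: l → g.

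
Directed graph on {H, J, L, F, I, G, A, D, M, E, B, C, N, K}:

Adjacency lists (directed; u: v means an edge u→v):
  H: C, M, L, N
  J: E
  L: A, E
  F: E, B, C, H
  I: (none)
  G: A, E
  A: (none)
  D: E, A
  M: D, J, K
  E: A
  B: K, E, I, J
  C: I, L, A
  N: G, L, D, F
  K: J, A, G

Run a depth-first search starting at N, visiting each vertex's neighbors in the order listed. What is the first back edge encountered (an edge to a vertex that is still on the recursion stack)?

H→N

DFS from N (visiting each vertex's neighbors in the order listed); mark gray on enter, black on exit:
N gray
  G gray
    A gray
    A black
    E gray
      E→A: A black — skip
    E black
  G black
  L gray
    L→A: A black — skip
    L→E: E black — skip
  L black
  D gray
    D→E: E black — skip
    D→A: A black — skip
  D black
  F gray
    F→E: E black — skip
    B gray
      K gray
        J gray
          J→E: E black — skip
        J black
        K→A: A black — skip
        K→G: G black — skip
      K black
      B→E: E black — skip
      I gray
      I black
      B→J: J black — skip
    B black
    C gray
      C→I: I black — skip
      C→L: L black — skip
      C→A: A black — skip
    C black
    H gray
      H→C: C black — skip
      M gray
        M→D: D black — skip
        M→J: J black — skip
        M→K: K black — skip
      M black
      H→L: L black — skip
      H→N: N is gray → back edge
First back edge: H → N.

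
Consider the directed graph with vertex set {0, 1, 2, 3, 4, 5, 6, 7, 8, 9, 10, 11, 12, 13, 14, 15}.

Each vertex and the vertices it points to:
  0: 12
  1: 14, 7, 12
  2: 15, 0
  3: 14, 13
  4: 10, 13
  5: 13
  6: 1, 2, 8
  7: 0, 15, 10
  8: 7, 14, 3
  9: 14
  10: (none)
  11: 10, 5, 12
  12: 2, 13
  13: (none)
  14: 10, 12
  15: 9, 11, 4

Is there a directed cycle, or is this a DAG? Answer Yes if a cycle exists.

Yes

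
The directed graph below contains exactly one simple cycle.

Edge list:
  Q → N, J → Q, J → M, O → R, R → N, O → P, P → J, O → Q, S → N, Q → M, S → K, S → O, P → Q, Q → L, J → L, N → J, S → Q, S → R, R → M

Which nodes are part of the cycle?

J, N, Q

DFS with gray/black marking from J:
J gray
  Q gray
    M gray
    M black
    L gray
    L black
    N gray
      N→J: J is gray → back edge
Back edge closes the cycle J → Q → N → J; its vertices are {J, N, Q}.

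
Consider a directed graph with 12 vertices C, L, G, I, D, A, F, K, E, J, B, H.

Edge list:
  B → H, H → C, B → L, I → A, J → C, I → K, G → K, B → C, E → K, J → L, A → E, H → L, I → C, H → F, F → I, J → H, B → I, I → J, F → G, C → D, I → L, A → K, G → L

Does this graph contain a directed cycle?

Yes

DFS with white/gray/black marking, starting from D:
D gray
D black
C gray
  C→D: D black — skip
C black
L gray
L black
G gray
  G→L: L black — skip
  K gray
  K black
G black
I gray
  I→C: C black — skip
  A gray
    A→K: K black — skip
    E gray
      E→K: K black — skip
    E black
  A black
  I→K: K black — skip
  J gray
    J→L: L black — skip
    H gray
      H→C: C black — skip
      F gray
        F→I: I is gray → back edge
Back edge found, so a cycle exists: I → J → H → F → I.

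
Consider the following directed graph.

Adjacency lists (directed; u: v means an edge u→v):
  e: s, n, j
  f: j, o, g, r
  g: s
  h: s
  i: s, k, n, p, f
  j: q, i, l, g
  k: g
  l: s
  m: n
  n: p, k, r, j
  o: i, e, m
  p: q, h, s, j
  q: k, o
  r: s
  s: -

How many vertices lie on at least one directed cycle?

A vertex is on a directed cycle iff it belongs to a strongly connected component of size ≥ 2 (or has a self-loop).
The vertices on cycles are {e, f, i, j, m, n, o, p, q} — 9 in total.

9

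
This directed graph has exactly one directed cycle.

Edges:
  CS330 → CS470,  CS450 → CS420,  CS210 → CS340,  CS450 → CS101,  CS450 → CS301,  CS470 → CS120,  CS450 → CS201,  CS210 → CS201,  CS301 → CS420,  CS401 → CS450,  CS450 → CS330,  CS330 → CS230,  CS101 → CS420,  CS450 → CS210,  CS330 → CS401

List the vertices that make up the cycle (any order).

CS330, CS401, CS450

DFS with gray/black marking from CS330:
CS330 gray
  CS401 gray
    CS450 gray
      CS301 gray
        CS420 gray
        CS420 black
      CS301 black
      CS201 gray
      CS201 black
      CS450→CS330: CS330 is gray → back edge
Back edge closes the cycle CS330 → CS401 → CS450 → CS330; its vertices are {CS330, CS401, CS450}.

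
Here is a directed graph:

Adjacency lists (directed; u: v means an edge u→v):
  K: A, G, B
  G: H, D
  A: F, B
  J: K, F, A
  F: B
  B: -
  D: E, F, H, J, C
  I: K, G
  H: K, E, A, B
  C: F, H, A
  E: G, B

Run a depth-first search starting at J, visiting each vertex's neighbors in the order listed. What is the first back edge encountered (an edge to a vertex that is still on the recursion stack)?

H→K

DFS from J (visiting each vertex's neighbors in the order listed); mark gray on enter, black on exit:
J gray
  K gray
    A gray
      F gray
        B gray
        B black
      F black
      A→B: B black — skip
    A black
    G gray
      H gray
        H→K: K is gray → back edge
First back edge: H → K.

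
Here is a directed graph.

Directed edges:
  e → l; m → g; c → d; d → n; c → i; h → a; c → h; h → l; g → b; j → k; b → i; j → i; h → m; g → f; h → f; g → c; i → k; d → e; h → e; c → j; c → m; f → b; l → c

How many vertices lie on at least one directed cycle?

A vertex is on a directed cycle iff it belongs to a strongly connected component of size ≥ 2 (or has a self-loop).
The vertices on cycles are {c, d, e, g, h, l, m} — 7 in total.

7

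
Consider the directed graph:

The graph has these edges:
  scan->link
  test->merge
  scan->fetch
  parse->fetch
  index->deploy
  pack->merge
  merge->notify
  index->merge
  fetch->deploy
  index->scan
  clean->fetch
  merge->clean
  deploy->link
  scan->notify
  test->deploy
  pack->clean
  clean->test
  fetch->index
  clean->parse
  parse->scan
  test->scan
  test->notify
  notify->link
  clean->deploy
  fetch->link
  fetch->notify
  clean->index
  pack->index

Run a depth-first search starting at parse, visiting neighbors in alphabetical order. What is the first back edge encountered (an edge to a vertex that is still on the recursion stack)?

clean→fetch

DFS from parse (visiting neighbors in alphabetical order); mark gray on enter, black on exit:
parse gray
  fetch gray
    deploy gray
      link gray
      link black
    deploy black
    index gray
      index→deploy: deploy black — skip
      merge gray
        clean gray
          clean→deploy: deploy black — skip
          clean→fetch: fetch is gray → back edge
First back edge: clean → fetch.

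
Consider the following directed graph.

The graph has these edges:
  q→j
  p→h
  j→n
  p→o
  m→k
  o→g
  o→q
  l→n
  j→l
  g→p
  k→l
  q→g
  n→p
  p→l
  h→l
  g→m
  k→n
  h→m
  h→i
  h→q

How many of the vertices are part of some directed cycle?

A vertex is on a directed cycle iff it belongs to a strongly connected component of size ≥ 2 (or has a self-loop).
The vertices on cycles are {g, h, j, k, l, m, n, o, p, q} — 10 in total.

10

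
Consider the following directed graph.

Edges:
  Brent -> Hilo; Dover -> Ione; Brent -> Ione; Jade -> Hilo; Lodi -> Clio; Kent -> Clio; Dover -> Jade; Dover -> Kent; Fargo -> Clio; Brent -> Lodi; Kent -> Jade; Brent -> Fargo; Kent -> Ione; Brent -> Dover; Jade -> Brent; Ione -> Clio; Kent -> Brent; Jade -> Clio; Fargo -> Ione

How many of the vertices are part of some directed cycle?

4

A vertex is on a directed cycle iff it belongs to a strongly connected component of size ≥ 2 (or has a self-loop).
The vertices on cycles are {Jade, Kent, Brent, Dover} — 4 in total.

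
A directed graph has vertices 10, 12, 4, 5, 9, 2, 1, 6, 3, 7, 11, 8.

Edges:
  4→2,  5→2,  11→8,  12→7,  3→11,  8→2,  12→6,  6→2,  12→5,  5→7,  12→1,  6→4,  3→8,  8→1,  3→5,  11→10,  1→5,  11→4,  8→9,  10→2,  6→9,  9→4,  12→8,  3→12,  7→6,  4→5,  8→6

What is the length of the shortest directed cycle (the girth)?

4

For each vertex v, BFS finds the shortest path from v back to v.
The shortest such closed walk is 7 → 6 → 4 → 5 → 7, length 4.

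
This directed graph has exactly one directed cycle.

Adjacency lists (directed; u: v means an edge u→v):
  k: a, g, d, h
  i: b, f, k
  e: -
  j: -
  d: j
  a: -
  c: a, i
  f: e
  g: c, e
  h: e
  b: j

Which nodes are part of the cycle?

DFS with gray/black marking from k:
k gray
  a gray
  a black
  g gray
    c gray
      c→a: a black — skip
      i gray
        b gray
          j gray
          j black
        b black
        f gray
          e gray
          e black
        f black
        i→k: k is gray → back edge
Back edge closes the cycle k → g → c → i → k; its vertices are {c, g, i, k}.

c, g, i, k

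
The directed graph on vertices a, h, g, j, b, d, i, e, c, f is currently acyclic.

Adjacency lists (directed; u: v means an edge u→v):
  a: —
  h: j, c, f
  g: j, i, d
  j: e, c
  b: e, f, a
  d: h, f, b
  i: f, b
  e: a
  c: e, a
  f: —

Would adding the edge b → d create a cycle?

Adding b→d creates a cycle iff d can already reach b.
Path from d: d → b.
So d → … → b → d is a cycle.

Yes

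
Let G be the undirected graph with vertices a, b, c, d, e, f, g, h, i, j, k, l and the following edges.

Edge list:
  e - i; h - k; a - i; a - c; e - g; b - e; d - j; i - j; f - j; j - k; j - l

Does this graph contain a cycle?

No

DFS, tracking each vertex's parent; an edge to a visited non-parent vertex closes a cycle.
Start from c:
visit c (parent –)
  visit a (parent c)
    a–c: parent, skip
    visit i (parent a)
      visit j (parent i)
        visit k (parent j)
          k–j: parent, skip
          visit h (parent k)
            h–k: parent, skip
        j–i: parent, skip
        visit l (parent j)
          l–j: parent, skip
        visit d (parent j)
          d–j: parent, skip
        visit f (parent j)
          f–j: parent, skip
      visit e (parent i)
        visit g (parent e)
          g–e: parent, skip
        e–i: parent, skip
        visit b (parent e)
          b–e: parent, skip
      i–a: parent, skip
No non-parent visited neighbor found — the graph is a forest.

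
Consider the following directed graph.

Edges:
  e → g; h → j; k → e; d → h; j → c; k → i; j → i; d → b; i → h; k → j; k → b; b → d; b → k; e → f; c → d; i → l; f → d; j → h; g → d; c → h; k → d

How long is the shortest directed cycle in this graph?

For each vertex v, BFS finds the shortest path from v back to v.
The shortest such closed walk is k → b → k, length 2.

2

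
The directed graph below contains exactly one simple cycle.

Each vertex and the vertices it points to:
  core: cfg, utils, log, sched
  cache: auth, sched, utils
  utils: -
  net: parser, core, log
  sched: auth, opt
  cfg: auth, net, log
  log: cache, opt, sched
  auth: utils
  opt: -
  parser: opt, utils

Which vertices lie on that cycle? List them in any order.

DFS with gray/black marking from cfg:
cfg gray
  auth gray
    utils gray
    utils black
  auth black
  net gray
    parser gray
      opt gray
      opt black
      parser→utils: utils black — skip
    parser black
    core gray
      core→cfg: cfg is gray → back edge
Back edge closes the cycle cfg → net → core → cfg; its vertices are {cfg, net, core}.

cfg, net, core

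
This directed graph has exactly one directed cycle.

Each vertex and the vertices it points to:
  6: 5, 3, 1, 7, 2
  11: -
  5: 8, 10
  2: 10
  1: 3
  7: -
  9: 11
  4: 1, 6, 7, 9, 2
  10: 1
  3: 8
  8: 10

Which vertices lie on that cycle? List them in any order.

1, 3, 8, 10

DFS with gray/black marking from 3:
3 gray
  8 gray
    10 gray
      1 gray
        1→3: 3 is gray → back edge
Back edge closes the cycle 3 → 8 → 10 → 1 → 3; its vertices are {1, 3, 8, 10}.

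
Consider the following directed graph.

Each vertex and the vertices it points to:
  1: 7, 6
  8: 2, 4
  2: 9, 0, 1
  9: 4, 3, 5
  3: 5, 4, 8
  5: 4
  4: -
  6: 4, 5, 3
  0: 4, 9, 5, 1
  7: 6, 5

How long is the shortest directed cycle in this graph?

For each vertex v, BFS finds the shortest path from v back to v.
The shortest such closed walk is 8 → 2 → 9 → 3 → 8, length 4.

4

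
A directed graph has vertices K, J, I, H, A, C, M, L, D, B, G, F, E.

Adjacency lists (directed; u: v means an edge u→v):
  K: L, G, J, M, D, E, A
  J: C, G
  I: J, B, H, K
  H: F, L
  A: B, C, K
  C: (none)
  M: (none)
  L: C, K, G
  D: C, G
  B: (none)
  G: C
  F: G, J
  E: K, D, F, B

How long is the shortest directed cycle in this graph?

For each vertex v, BFS finds the shortest path from v back to v.
The shortest such closed walk is K → A → K, length 2.

2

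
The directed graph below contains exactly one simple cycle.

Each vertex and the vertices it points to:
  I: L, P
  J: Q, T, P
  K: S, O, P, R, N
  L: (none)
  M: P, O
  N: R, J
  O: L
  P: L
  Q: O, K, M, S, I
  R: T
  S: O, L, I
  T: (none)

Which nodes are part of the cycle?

J, K, N, Q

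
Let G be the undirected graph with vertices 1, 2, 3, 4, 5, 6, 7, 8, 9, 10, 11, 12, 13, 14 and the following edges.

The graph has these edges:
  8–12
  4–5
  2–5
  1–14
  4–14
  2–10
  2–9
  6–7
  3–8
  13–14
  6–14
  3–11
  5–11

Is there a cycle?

DFS, tracking each vertex's parent; an edge to a visited non-parent vertex closes a cycle.
Start from 7:
visit 7 (parent –)
  visit 6 (parent 7)
    visit 14 (parent 6)
      visit 4 (parent 14)
        visit 5 (parent 4)
          5–4: parent, skip
          visit 2 (parent 5)
            2–5: parent, skip
            visit 9 (parent 2)
              9–2: parent, skip
            visit 10 (parent 2)
              10–2: parent, skip
          visit 11 (parent 5)
            11–5: parent, skip
            visit 3 (parent 11)
              3–11: parent, skip
              visit 8 (parent 3)
                visit 12 (parent 8)
                  12–8: parent, skip
                8–3: parent, skip
        4–14: parent, skip
      visit 13 (parent 14)
        13–14: parent, skip
      14–6: parent, skip
      visit 1 (parent 14)
        1–14: parent, skip
    6–7: parent, skip
No non-parent visited neighbor found — the graph is a forest.

No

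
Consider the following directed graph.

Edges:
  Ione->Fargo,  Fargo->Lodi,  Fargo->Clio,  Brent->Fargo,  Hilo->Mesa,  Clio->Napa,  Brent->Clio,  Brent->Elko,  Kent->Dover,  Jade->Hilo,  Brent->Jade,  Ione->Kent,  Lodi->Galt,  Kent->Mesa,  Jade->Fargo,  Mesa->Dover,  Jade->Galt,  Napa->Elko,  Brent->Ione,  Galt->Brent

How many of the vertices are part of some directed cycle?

6

A vertex is on a directed cycle iff it belongs to a strongly connected component of size ≥ 2 (or has a self-loop).
The vertices on cycles are {Galt, Ione, Jade, Lodi, Brent, Fargo} — 6 in total.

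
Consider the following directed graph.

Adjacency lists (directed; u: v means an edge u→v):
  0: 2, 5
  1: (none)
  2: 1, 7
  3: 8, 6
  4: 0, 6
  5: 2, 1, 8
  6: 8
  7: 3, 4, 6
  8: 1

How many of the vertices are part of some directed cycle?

5

A vertex is on a directed cycle iff it belongs to a strongly connected component of size ≥ 2 (or has a self-loop).
The vertices on cycles are {0, 2, 4, 5, 7} — 5 in total.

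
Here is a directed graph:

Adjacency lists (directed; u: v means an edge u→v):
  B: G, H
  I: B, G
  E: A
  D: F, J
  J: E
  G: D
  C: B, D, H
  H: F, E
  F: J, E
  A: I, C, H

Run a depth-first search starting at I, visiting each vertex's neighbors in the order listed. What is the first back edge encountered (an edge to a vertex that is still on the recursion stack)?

A->I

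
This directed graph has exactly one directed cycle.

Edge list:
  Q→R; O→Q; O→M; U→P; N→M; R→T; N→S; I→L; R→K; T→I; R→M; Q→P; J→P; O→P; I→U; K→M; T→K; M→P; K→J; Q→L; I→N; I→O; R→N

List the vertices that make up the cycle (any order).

DFS with gray/black marking from R:
R gray
  T gray
    K gray
      J gray
        P gray
        P black
      J black
      M gray
        M→P: P black — skip
      M black
    K black
    I gray
      L gray
      L black
      O gray
        O→P: P black — skip
        O→M: M black — skip
        Q gray
          Q→L: L black — skip
          Q→P: P black — skip
          Q→R: R is gray → back edge
Back edge closes the cycle R → T → I → O → Q → R; its vertices are {I, O, Q, R, T}.

I, O, Q, R, T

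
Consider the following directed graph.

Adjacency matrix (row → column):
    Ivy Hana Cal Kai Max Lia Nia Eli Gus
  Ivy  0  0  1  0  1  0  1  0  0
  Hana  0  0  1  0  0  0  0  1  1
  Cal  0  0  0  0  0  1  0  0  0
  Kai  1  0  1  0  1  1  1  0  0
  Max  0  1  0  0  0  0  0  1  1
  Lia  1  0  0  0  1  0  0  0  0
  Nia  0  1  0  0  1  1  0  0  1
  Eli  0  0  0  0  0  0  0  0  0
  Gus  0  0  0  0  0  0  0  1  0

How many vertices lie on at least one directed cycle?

A vertex is on a directed cycle iff it belongs to a strongly connected component of size ≥ 2 (or has a self-loop).
The vertices on cycles are {Cal, Ivy, Lia, Max, Nia, Hana} — 6 in total.

6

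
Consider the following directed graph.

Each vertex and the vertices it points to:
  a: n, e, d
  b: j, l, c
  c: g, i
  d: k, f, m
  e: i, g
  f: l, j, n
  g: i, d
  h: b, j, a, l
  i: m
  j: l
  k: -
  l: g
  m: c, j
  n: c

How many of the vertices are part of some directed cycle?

A vertex is on a directed cycle iff it belongs to a strongly connected component of size ≥ 2 (or has a self-loop).
The vertices on cycles are {c, d, f, g, i, j, l, m, n} — 9 in total.

9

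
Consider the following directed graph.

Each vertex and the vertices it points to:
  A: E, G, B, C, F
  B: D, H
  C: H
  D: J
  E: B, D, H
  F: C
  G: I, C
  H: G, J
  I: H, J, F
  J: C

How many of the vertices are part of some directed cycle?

A vertex is on a directed cycle iff it belongs to a strongly connected component of size ≥ 2 (or has a self-loop).
The vertices on cycles are {C, F, G, H, I, J} — 6 in total.

6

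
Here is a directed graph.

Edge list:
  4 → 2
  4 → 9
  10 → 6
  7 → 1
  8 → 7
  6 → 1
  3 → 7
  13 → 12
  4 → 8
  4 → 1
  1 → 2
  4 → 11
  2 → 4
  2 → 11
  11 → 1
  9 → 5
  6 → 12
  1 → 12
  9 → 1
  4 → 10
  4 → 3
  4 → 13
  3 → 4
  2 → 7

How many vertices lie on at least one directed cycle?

10

A vertex is on a directed cycle iff it belongs to a strongly connected component of size ≥ 2 (or has a self-loop).
The vertices on cycles are {1, 2, 3, 4, 6, 7, 8, 9, 10, 11} — 10 in total.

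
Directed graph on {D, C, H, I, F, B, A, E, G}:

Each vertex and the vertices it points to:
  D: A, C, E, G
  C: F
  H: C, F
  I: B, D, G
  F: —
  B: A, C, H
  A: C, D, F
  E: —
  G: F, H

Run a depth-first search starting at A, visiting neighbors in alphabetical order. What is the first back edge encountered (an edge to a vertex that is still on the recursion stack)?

D→A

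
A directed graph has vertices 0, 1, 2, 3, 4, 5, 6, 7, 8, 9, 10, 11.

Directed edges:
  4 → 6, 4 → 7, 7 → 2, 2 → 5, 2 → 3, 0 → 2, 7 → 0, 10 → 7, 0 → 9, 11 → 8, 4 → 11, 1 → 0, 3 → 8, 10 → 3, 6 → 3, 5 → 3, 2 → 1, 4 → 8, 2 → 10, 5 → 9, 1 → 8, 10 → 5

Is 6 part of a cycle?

No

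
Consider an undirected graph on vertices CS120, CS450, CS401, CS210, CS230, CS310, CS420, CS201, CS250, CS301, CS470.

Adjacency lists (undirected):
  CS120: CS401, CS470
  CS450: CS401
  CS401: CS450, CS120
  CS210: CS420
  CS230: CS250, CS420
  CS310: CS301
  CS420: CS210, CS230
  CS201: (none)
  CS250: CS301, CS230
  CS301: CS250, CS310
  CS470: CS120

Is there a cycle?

DFS, tracking each vertex's parent; an edge to a visited non-parent vertex closes a cycle.
Start from CS310:
visit CS310 (parent –)
  visit CS301 (parent CS310)
    visit CS250 (parent CS301)
      CS250–CS301: parent, skip
      visit CS230 (parent CS250)
        CS230–CS250: parent, skip
        visit CS420 (parent CS230)
          visit CS210 (parent CS420)
            CS210–CS420: parent, skip
          CS420–CS230: parent, skip
    CS301–CS310: parent, skip
visit CS120 (parent –)
  visit CS401 (parent CS120)
    visit CS450 (parent CS401)
      CS450–CS401: parent, skip
    CS401–CS120: parent, skip
  visit CS470 (parent CS120)
    CS470–CS120: parent, skip
visit CS201 (parent –)
No non-parent visited neighbor found — the graph is a forest.

No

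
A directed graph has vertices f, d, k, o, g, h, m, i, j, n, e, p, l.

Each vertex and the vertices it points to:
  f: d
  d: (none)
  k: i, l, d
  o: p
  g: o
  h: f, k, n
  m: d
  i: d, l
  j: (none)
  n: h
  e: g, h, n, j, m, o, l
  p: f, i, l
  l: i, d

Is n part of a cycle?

n is on a cycle iff n can reach itself via ≥1 edge.
n → h → n — yes.

Yes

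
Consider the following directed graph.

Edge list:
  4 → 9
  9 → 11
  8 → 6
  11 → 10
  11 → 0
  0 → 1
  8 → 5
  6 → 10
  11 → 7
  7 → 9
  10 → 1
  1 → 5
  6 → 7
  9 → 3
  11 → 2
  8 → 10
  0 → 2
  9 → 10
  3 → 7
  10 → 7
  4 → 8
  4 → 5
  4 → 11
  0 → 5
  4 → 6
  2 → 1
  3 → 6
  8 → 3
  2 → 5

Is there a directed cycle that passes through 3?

3 is on a cycle iff 3 can reach itself via ≥1 edge.
3 → 7 → 9 → 3 — yes.

Yes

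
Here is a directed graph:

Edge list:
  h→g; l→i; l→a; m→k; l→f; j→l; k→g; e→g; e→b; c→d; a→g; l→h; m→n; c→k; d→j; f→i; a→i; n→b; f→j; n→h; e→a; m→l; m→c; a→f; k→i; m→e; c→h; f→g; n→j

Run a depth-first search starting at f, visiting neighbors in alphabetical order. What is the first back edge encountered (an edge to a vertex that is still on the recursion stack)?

a→f

DFS from f (visiting neighbors in alphabetical order); mark gray on enter, black on exit:
f gray
  g gray
  g black
  i gray
  i black
  j gray
    l gray
      a gray
        a→f: f is gray → back edge
First back edge: a → f.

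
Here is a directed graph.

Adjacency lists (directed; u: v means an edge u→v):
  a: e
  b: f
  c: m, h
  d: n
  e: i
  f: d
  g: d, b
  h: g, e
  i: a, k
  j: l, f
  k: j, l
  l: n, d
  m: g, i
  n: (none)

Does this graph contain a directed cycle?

DFS with white/gray/black marking, starting from l:
l gray
  n gray
  n black
  d gray
    d→n: n black — skip
  d black
l black
a gray
  e gray
    i gray
      i→a: a is gray → back edge
Back edge found, so a cycle exists: a → e → i → a.

Yes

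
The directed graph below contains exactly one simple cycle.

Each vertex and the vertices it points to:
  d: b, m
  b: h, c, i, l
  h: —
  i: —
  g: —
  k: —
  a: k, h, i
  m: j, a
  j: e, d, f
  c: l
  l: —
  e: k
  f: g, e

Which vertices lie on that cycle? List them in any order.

d, j, m

DFS with gray/black marking from m:
m gray
  j gray
    e gray
      k gray
      k black
    e black
    d gray
      b gray
        h gray
        h black
        c gray
          l gray
          l black
        c black
        i gray
        i black
        b→l: l black — skip
      b black
      d→m: m is gray → back edge
Back edge closes the cycle m → j → d → m; its vertices are {d, j, m}.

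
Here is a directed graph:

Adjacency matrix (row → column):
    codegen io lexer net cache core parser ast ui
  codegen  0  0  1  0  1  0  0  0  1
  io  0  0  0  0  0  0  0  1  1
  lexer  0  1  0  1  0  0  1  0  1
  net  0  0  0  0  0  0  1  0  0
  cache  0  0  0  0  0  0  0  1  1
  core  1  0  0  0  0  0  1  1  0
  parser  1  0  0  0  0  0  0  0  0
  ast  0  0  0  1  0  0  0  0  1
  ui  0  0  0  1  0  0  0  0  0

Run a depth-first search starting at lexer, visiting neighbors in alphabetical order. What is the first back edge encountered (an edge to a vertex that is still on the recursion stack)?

cache->ast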